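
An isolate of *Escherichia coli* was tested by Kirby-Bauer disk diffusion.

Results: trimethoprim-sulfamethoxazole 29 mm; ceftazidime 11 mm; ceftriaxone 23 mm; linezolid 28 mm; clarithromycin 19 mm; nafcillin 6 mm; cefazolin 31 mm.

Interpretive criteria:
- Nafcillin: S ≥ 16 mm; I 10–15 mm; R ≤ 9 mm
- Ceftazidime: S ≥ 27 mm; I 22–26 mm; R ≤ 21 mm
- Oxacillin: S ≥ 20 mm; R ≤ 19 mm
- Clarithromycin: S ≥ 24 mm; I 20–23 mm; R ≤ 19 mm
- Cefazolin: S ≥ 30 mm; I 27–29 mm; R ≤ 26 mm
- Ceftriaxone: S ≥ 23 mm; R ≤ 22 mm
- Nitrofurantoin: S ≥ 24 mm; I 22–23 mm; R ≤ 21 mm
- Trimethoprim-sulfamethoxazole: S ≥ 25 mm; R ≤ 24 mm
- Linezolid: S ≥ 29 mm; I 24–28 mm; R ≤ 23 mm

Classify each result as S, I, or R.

S, R, S, I, R, R, S

Trimethoprim-sulfamethoxazole: 29 mm is ≥ 25 mm ⇒ susceptible
Ceftazidime: 11 mm is ≤ 21 mm — resistant
Ceftriaxone: 23 mm is ≥ 23 mm ⇒ Susceptible
Linezolid 28 mm: in 24–28 mm ⇒ intermediate
Clarithromycin (19 mm) ≤ 19 mm ⇒ Resistant
Nafcillin 6 mm: ≤ 9 mm — R
Cefazolin: 31 mm is ≥ 30 mm ⇒ Susceptible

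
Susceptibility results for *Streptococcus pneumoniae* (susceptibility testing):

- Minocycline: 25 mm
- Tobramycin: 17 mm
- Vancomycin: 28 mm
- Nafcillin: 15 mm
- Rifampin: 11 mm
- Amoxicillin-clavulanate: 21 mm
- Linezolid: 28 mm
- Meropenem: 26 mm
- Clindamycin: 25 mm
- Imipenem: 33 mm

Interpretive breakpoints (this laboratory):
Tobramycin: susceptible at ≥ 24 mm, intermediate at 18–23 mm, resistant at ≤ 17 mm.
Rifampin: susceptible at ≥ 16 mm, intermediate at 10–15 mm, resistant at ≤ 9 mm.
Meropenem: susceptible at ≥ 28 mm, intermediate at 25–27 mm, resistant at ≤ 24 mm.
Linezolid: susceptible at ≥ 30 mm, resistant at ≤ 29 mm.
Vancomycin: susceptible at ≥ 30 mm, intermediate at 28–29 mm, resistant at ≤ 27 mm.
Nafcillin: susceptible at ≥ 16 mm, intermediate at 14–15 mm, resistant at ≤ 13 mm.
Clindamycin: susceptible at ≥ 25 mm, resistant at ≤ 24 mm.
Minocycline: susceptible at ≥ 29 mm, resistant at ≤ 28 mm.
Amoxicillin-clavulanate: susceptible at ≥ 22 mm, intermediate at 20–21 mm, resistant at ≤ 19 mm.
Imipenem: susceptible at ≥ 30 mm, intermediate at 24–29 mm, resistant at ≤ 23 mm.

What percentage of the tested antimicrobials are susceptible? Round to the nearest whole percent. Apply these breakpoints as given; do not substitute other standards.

Minocycline 25 mm: ≤ 28 mm ⇒ Resistant
Tobramycin: 17 mm is ≤ 17 mm → R
Vancomycin (28 mm) in 28–29 mm — Intermediate
Nafcillin (15 mm) in 14–15 mm ⇒ I
Rifampin: 11 mm is in 10–15 mm — Intermediate
Amoxicillin-clavulanate (21 mm) in 20–21 mm — Intermediate
Linezolid: 28 mm is ≤ 29 mm — resistant
Meropenem: 26 mm is in 25–27 mm — I
Clindamycin (25 mm) ≥ 25 mm → Susceptible
Imipenem: 33 mm is ≥ 30 mm — susceptible
Susceptible: 2/10

20%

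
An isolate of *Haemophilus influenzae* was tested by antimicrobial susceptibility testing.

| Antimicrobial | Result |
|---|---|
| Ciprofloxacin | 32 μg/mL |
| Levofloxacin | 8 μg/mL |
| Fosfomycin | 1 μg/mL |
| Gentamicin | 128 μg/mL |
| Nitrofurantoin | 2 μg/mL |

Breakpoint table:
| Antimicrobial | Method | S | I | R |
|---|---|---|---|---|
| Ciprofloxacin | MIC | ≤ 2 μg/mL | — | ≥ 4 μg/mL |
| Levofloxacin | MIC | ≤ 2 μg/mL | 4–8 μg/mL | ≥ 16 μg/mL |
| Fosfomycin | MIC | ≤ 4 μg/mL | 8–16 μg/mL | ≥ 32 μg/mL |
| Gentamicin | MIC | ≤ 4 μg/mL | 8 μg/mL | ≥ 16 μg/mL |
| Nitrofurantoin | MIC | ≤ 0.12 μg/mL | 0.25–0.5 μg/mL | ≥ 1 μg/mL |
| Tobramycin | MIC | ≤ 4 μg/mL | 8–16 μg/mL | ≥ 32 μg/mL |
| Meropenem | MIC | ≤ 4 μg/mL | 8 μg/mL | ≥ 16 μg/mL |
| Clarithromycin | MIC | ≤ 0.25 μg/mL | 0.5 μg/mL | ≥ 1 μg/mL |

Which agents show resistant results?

Ciprofloxacin: 32 μg/mL is ≥ 4 μg/mL ⇒ resistant
Levofloxacin (8 μg/mL) in 4–8 μg/mL → intermediate
Fosfomycin: 1 μg/mL is ≤ 4 μg/mL — Susceptible
Gentamicin (128 μg/mL) ≥ 16 μg/mL → Resistant
Nitrofurantoin (2 μg/mL) ≥ 1 μg/mL → resistant

ciprofloxacin, gentamicin, nitrofurantoin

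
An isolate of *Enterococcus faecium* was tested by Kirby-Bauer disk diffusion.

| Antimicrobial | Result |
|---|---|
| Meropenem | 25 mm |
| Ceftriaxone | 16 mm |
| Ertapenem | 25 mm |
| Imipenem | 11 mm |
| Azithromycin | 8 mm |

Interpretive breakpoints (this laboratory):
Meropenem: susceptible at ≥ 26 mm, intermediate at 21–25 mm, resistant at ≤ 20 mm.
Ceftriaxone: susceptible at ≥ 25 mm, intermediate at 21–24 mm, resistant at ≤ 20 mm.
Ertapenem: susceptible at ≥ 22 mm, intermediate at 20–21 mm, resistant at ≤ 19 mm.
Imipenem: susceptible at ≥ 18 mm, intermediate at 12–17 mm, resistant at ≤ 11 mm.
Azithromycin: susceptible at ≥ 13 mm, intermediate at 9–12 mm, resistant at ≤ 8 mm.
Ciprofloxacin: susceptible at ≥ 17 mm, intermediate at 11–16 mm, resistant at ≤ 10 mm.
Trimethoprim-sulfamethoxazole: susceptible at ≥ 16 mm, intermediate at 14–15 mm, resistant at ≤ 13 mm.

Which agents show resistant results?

ceftriaxone, imipenem, azithromycin

Meropenem: 25 mm is in 21–25 mm → Intermediate
Ceftriaxone 16 mm: ≤ 20 mm — R
Ertapenem: 25 mm is ≥ 22 mm ⇒ Susceptible
Imipenem: 11 mm is ≤ 11 mm — R
Azithromycin: 8 mm is ≤ 8 mm ⇒ R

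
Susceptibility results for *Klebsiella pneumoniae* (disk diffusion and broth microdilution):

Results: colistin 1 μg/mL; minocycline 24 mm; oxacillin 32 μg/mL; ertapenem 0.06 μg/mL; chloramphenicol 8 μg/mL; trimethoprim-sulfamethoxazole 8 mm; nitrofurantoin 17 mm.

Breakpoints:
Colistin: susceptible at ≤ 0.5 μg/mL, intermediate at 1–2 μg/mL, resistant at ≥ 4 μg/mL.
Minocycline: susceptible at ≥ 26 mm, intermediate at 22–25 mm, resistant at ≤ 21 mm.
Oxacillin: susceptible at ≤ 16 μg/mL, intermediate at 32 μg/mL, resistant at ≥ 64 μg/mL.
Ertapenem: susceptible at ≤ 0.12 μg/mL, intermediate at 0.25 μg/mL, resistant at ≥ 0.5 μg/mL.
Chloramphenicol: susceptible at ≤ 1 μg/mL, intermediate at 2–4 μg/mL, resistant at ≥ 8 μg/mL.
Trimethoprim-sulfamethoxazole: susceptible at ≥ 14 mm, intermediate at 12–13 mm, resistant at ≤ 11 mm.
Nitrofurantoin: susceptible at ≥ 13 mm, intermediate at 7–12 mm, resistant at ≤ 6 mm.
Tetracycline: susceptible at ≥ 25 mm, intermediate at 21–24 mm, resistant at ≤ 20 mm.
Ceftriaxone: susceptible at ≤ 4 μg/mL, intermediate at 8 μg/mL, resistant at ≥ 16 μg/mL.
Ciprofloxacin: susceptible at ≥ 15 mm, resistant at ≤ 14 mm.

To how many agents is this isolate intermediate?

Colistin: 1 μg/mL is in 1–2 μg/mL ⇒ I
Minocycline (24 mm) in 22–25 mm — Intermediate
Oxacillin 32 μg/mL: = 32 μg/mL ⇒ Intermediate
Ertapenem 0.06 μg/mL: ≤ 0.12 μg/mL → S
Chloramphenicol 8 μg/mL: ≥ 8 μg/mL → resistant
Trimethoprim-sulfamethoxazole 8 mm: ≤ 11 mm → Resistant
Nitrofurantoin (17 mm) ≥ 13 mm → Susceptible
Intermediate: 3

3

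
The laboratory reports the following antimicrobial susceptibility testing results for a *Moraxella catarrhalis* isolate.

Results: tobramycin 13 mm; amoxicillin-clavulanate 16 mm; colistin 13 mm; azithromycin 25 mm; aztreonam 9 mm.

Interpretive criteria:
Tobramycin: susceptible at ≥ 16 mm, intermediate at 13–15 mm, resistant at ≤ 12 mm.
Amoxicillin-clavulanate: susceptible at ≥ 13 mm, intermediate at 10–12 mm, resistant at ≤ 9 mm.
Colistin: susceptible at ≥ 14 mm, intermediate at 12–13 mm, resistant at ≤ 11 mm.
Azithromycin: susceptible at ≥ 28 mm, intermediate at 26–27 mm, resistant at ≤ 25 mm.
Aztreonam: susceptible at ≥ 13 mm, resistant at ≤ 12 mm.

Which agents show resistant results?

azithromycin, aztreonam

Tobramycin 13 mm: in 13–15 mm — I
Amoxicillin-clavulanate (16 mm) ≥ 13 mm — S
Colistin 13 mm: in 12–13 mm ⇒ I
Azithromycin (25 mm) ≤ 25 mm ⇒ Resistant
Aztreonam 9 mm: ≤ 12 mm — Resistant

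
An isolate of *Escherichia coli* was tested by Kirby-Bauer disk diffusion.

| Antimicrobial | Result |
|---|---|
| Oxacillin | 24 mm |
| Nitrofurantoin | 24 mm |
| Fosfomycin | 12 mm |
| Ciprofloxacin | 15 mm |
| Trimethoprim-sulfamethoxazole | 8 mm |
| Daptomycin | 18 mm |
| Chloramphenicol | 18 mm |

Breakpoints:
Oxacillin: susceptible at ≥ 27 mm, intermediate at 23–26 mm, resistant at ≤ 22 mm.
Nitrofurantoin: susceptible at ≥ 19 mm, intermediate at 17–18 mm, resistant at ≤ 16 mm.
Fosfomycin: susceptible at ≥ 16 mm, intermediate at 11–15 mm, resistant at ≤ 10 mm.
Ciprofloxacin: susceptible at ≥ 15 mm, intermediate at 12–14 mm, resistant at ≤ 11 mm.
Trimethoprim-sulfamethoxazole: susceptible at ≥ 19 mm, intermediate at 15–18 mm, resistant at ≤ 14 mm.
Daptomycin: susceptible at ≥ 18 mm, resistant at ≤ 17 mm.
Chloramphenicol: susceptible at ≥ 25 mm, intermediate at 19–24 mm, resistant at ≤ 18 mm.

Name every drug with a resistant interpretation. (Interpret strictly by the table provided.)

trimethoprim-sulfamethoxazole, chloramphenicol

Oxacillin: 24 mm is in 23–26 mm → Intermediate
Nitrofurantoin (24 mm) ≥ 19 mm → S
Fosfomycin 12 mm: in 11–15 mm ⇒ I
Ciprofloxacin: 15 mm is ≥ 15 mm — susceptible
Trimethoprim-sulfamethoxazole: 8 mm is ≤ 14 mm — Resistant
Daptomycin 18 mm: ≥ 18 mm — susceptible
Chloramphenicol: 18 mm is ≤ 18 mm → resistant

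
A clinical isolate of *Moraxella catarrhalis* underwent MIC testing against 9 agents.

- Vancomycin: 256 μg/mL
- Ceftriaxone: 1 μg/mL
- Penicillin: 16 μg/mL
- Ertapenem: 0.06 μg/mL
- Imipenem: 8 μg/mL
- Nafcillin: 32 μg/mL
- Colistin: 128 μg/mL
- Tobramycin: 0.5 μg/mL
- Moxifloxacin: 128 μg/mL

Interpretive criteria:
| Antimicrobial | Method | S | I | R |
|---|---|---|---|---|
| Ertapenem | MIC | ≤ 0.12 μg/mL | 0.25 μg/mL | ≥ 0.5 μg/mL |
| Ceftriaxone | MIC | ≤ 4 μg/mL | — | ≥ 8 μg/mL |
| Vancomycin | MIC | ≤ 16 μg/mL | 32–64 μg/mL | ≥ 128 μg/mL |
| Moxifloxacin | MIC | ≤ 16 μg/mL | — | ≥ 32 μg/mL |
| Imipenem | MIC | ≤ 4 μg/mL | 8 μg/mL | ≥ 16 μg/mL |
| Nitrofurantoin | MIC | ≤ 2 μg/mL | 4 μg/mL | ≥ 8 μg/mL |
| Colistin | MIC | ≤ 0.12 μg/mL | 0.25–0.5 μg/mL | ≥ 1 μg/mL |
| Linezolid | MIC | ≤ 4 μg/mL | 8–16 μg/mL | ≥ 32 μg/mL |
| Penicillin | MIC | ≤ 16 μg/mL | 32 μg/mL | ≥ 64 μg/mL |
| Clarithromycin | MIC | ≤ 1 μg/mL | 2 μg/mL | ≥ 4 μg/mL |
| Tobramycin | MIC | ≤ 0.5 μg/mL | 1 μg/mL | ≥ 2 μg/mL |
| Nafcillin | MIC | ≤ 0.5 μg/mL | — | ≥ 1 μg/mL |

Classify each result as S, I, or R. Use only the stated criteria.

R, S, S, S, I, R, R, S, R

Vancomycin (256 μg/mL) ≥ 128 μg/mL → Resistant
Ceftriaxone: 1 μg/mL is ≤ 4 μg/mL → S
Penicillin (16 μg/mL) ≤ 16 μg/mL → S
Ertapenem 0.06 μg/mL: ≤ 0.12 μg/mL → susceptible
Imipenem 8 μg/mL: = 8 μg/mL — I
Nafcillin: 32 μg/mL is ≥ 1 μg/mL — Resistant
Colistin 128 μg/mL: ≥ 1 μg/mL ⇒ Resistant
Tobramycin (0.5 μg/mL) ≤ 0.5 μg/mL ⇒ Susceptible
Moxifloxacin 128 μg/mL: ≥ 32 μg/mL → resistant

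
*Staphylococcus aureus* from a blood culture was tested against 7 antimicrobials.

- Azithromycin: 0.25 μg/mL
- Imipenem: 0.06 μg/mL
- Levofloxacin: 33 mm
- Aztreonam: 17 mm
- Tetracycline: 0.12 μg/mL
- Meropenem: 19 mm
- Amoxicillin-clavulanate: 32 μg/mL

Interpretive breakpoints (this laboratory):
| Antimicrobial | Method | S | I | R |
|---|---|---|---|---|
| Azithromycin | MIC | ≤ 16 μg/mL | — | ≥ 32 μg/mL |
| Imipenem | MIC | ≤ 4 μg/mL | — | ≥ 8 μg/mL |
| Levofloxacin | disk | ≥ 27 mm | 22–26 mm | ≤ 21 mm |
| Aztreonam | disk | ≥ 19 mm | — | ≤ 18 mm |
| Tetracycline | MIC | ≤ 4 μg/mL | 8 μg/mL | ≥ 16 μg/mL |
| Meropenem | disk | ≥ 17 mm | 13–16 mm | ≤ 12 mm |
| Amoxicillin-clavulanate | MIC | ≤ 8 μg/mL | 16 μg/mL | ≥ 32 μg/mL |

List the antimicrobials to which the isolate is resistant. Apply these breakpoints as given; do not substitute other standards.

aztreonam, amoxicillin-clavulanate

Azithromycin (0.25 μg/mL) ≤ 16 μg/mL → Susceptible
Imipenem (0.06 μg/mL) ≤ 4 μg/mL — susceptible
Levofloxacin (33 mm) ≥ 27 mm ⇒ S
Aztreonam 17 mm: ≤ 18 mm → Resistant
Tetracycline: 0.12 μg/mL is ≤ 4 μg/mL — susceptible
Meropenem: 19 mm is ≥ 17 mm ⇒ Susceptible
Amoxicillin-clavulanate: 32 μg/mL is ≥ 32 μg/mL → R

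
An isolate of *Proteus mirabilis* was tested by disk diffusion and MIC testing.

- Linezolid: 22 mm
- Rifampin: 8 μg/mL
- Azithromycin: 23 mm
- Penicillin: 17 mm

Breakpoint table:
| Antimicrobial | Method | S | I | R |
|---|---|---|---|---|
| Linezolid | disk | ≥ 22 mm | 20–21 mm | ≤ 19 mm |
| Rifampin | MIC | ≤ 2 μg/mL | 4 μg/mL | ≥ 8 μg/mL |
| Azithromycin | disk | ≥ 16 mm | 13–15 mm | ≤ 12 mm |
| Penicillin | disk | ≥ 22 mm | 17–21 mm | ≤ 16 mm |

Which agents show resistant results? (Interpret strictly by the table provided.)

Linezolid: 22 mm is ≥ 22 mm — susceptible
Rifampin (8 μg/mL) ≥ 8 μg/mL → resistant
Azithromycin (23 mm) ≥ 16 mm — Susceptible
Penicillin 17 mm: in 17–21 mm — intermediate

rifampin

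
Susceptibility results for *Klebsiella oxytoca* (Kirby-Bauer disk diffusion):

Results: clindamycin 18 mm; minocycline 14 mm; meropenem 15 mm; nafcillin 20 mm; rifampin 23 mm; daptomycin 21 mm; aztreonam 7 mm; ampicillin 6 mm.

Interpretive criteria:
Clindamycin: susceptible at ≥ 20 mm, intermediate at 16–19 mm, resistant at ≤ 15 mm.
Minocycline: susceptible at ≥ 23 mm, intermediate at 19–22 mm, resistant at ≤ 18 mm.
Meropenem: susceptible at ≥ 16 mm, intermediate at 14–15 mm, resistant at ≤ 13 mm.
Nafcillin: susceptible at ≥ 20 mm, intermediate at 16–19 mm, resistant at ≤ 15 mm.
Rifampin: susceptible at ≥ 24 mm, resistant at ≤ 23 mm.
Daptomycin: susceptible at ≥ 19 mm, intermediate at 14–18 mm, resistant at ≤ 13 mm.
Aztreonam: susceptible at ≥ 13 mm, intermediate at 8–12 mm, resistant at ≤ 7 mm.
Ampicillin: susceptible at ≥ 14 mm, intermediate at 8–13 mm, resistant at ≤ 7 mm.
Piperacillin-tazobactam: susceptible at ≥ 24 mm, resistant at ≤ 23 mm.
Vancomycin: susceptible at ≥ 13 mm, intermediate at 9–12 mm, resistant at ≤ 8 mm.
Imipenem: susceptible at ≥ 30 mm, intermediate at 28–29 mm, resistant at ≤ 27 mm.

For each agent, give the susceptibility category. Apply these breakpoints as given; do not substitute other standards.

I, R, I, S, R, S, R, R

Clindamycin (18 mm) in 16–19 mm — intermediate
Minocycline (14 mm) ≤ 18 mm — Resistant
Meropenem (15 mm) in 14–15 mm ⇒ intermediate
Nafcillin: 20 mm is ≥ 20 mm ⇒ S
Rifampin (23 mm) ≤ 23 mm → R
Daptomycin: 21 mm is ≥ 19 mm — Susceptible
Aztreonam 7 mm: ≤ 7 mm — R
Ampicillin: 6 mm is ≤ 7 mm ⇒ resistant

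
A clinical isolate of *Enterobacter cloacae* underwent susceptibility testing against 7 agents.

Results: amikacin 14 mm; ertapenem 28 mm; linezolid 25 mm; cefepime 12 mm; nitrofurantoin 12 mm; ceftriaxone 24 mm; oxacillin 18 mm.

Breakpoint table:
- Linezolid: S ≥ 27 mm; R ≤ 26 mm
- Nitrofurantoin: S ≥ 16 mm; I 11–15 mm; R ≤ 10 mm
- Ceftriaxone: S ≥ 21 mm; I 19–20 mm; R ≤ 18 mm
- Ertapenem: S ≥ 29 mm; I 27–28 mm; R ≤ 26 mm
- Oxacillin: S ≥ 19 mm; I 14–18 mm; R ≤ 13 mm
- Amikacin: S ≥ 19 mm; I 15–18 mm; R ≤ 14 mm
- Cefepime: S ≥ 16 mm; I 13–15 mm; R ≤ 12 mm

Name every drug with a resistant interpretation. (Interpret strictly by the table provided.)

amikacin, linezolid, cefepime

Amikacin 14 mm: ≤ 14 mm — R
Ertapenem: 28 mm is in 27–28 mm — intermediate
Linezolid: 25 mm is ≤ 26 mm → resistant
Cefepime 12 mm: ≤ 12 mm ⇒ resistant
Nitrofurantoin (12 mm) in 11–15 mm ⇒ I
Ceftriaxone 24 mm: ≥ 21 mm — Susceptible
Oxacillin (18 mm) in 14–18 mm — intermediate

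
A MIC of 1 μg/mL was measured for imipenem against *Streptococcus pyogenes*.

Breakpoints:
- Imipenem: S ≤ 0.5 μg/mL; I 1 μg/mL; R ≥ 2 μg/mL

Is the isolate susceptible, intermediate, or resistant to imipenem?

I

Imipenem (1 μg/mL) = 1 μg/mL → I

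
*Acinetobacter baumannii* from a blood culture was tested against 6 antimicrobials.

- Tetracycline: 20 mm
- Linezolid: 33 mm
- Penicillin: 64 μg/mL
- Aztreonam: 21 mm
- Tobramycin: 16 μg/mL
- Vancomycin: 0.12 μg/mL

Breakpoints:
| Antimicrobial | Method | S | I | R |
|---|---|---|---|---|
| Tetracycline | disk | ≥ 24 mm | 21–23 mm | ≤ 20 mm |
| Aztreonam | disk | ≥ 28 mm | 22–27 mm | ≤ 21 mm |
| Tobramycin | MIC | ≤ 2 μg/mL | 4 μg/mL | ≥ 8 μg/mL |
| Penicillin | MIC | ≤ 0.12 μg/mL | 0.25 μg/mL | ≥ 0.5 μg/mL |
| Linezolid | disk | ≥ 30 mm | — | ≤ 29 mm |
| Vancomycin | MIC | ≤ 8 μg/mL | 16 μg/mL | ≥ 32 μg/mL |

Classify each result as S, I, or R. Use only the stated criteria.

Tetracycline (20 mm) ≤ 20 mm → Resistant
Linezolid: 33 mm is ≥ 30 mm ⇒ susceptible
Penicillin (64 μg/mL) ≥ 0.5 μg/mL ⇒ resistant
Aztreonam: 21 mm is ≤ 21 mm — R
Tobramycin 16 μg/mL: ≥ 8 μg/mL — resistant
Vancomycin (0.12 μg/mL) ≤ 8 μg/mL — susceptible

R, S, R, R, R, S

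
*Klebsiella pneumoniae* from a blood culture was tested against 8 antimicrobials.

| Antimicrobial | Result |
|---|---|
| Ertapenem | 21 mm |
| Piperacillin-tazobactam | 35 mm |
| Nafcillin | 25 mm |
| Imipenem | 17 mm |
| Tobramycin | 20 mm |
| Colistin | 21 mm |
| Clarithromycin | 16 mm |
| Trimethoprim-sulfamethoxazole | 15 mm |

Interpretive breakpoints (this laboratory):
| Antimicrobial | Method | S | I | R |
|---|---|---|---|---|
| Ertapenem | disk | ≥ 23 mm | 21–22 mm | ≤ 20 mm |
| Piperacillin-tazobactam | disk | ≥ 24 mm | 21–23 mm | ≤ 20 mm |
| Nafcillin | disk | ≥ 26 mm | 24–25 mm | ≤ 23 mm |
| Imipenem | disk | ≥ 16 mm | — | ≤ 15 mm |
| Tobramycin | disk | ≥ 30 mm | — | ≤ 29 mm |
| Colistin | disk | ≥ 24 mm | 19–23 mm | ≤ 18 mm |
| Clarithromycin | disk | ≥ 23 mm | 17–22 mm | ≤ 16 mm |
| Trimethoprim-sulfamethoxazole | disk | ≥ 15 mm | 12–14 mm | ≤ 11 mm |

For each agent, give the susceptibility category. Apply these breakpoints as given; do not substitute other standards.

Ertapenem 21 mm: in 21–22 mm — I
Piperacillin-tazobactam 35 mm: ≥ 24 mm → S
Nafcillin: 25 mm is in 24–25 mm ⇒ intermediate
Imipenem: 17 mm is ≥ 16 mm — Susceptible
Tobramycin (20 mm) ≤ 29 mm — resistant
Colistin 21 mm: in 19–23 mm → intermediate
Clarithromycin: 16 mm is ≤ 16 mm ⇒ resistant
Trimethoprim-sulfamethoxazole 15 mm: ≥ 15 mm — S

I, S, I, S, R, I, R, S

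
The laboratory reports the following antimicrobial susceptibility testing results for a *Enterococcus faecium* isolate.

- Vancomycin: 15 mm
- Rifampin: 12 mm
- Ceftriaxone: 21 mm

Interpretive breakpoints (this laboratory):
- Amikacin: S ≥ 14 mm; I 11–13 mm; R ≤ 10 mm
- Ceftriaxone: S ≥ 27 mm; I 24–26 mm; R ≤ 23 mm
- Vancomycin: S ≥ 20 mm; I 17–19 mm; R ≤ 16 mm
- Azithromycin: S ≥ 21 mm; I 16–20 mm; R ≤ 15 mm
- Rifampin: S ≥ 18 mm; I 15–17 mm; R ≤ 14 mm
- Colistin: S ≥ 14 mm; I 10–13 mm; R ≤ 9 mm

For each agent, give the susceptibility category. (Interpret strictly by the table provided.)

R, R, R

Vancomycin 15 mm: ≤ 16 mm → resistant
Rifampin (12 mm) ≤ 14 mm — R
Ceftriaxone: 21 mm is ≤ 23 mm → resistant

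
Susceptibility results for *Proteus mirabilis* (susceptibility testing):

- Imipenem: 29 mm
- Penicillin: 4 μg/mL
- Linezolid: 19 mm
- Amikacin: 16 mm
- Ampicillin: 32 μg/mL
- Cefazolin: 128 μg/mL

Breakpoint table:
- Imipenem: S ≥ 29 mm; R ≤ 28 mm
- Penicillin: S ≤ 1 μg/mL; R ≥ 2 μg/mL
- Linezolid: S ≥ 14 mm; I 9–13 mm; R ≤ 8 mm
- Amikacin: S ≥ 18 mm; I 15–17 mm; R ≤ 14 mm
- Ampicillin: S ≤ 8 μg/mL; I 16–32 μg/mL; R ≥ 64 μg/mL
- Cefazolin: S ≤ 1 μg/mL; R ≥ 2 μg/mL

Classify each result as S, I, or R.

S, R, S, I, I, R

Imipenem 29 mm: ≥ 29 mm ⇒ susceptible
Penicillin: 4 μg/mL is ≥ 2 μg/mL ⇒ Resistant
Linezolid (19 mm) ≥ 14 mm → susceptible
Amikacin: 16 mm is in 15–17 mm — Intermediate
Ampicillin (32 μg/mL) in 16–32 μg/mL ⇒ intermediate
Cefazolin (128 μg/mL) ≥ 2 μg/mL ⇒ resistant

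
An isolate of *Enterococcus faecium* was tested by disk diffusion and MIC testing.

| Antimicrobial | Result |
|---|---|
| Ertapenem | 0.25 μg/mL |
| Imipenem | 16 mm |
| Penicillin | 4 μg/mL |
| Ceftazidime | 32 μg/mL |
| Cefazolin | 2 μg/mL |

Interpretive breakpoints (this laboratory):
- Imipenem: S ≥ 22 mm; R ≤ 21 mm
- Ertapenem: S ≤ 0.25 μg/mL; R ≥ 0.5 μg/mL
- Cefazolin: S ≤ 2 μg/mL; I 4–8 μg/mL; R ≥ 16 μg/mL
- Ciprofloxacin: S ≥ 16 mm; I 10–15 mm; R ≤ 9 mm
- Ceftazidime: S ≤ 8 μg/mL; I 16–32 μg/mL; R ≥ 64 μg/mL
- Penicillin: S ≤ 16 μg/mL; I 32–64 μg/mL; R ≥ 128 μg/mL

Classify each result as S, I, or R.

Ertapenem (0.25 μg/mL) ≤ 0.25 μg/mL → S
Imipenem: 16 mm is ≤ 21 mm ⇒ R
Penicillin: 4 μg/mL is ≤ 16 μg/mL → Susceptible
Ceftazidime: 32 μg/mL is in 16–32 μg/mL ⇒ Intermediate
Cefazolin (2 μg/mL) ≤ 2 μg/mL ⇒ Susceptible

S, R, S, I, S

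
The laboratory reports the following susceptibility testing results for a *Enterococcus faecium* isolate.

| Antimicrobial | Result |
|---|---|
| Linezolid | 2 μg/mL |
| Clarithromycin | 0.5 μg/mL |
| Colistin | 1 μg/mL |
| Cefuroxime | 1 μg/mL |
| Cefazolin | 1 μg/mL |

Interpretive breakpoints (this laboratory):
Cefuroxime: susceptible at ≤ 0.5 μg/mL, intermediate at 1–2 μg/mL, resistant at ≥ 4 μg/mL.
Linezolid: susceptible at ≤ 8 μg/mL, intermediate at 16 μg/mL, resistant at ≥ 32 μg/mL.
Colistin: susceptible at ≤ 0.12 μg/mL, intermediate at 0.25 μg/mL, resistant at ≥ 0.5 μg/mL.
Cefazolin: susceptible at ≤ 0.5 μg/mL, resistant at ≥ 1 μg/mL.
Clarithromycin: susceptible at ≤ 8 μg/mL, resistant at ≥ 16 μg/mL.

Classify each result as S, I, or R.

Linezolid: 2 μg/mL is ≤ 8 μg/mL ⇒ susceptible
Clarithromycin (0.5 μg/mL) ≤ 8 μg/mL ⇒ S
Colistin: 1 μg/mL is ≥ 0.5 μg/mL — resistant
Cefuroxime 1 μg/mL: in 1–2 μg/mL — I
Cefazolin: 1 μg/mL is ≥ 1 μg/mL → R

S, S, R, I, R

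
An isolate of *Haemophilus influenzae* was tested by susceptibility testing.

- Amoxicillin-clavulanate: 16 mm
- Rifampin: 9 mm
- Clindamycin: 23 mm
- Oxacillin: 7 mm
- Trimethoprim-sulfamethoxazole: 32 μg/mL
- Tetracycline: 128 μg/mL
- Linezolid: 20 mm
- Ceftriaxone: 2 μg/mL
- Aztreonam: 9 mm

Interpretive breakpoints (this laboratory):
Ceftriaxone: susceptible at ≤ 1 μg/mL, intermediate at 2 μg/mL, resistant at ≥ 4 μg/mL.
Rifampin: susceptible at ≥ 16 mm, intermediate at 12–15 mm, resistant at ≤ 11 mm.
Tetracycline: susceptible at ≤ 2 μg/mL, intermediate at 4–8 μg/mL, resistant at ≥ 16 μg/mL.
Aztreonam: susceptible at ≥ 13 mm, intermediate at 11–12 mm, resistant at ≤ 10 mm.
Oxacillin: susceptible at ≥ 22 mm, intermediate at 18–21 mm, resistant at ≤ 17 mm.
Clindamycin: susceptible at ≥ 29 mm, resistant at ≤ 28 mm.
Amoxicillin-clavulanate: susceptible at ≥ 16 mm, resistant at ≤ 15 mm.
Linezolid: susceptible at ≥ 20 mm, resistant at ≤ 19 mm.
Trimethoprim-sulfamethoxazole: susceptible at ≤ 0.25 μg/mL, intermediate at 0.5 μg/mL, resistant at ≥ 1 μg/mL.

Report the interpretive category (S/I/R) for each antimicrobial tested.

Amoxicillin-clavulanate 16 mm: ≥ 16 mm — susceptible
Rifampin: 9 mm is ≤ 11 mm → resistant
Clindamycin: 23 mm is ≤ 28 mm — Resistant
Oxacillin: 7 mm is ≤ 17 mm → resistant
Trimethoprim-sulfamethoxazole: 32 μg/mL is ≥ 1 μg/mL ⇒ resistant
Tetracycline 128 μg/mL: ≥ 16 μg/mL ⇒ R
Linezolid 20 mm: ≥ 20 mm — susceptible
Ceftriaxone: 2 μg/mL is = 2 μg/mL — intermediate
Aztreonam 9 mm: ≤ 10 mm — R

S, R, R, R, R, R, S, I, R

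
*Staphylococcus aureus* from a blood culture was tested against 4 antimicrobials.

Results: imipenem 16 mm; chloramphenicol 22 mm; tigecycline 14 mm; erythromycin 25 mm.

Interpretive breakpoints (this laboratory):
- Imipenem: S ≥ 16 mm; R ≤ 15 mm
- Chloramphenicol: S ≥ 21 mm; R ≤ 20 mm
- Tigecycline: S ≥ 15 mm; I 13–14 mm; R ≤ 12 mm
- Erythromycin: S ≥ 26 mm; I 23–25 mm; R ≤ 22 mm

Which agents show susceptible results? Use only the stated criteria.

Imipenem 16 mm: ≥ 16 mm — Susceptible
Chloramphenicol 22 mm: ≥ 21 mm ⇒ Susceptible
Tigecycline 14 mm: in 13–14 mm → Intermediate
Erythromycin (25 mm) in 23–25 mm — Intermediate

imipenem, chloramphenicol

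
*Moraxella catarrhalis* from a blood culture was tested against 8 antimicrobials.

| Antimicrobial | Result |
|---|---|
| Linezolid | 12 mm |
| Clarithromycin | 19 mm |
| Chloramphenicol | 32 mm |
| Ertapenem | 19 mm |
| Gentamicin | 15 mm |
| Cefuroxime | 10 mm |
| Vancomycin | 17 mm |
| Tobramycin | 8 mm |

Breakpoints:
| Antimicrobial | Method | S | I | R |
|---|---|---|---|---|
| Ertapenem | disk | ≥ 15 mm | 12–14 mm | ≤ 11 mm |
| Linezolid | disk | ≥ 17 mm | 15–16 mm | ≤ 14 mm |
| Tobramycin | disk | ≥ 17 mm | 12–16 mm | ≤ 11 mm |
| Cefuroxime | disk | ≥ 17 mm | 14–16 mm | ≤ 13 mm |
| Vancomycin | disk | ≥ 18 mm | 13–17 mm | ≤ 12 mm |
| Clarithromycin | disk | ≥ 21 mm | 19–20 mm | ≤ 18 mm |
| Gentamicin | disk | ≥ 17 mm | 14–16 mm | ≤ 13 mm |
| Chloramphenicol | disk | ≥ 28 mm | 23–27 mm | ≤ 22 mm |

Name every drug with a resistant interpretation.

linezolid, cefuroxime, tobramycin

Linezolid 12 mm: ≤ 14 mm ⇒ R
Clarithromycin 19 mm: in 19–20 mm ⇒ Intermediate
Chloramphenicol (32 mm) ≥ 28 mm ⇒ Susceptible
Ertapenem (19 mm) ≥ 15 mm — S
Gentamicin (15 mm) in 14–16 mm ⇒ intermediate
Cefuroxime: 10 mm is ≤ 13 mm ⇒ R
Vancomycin (17 mm) in 13–17 mm — intermediate
Tobramycin (8 mm) ≤ 11 mm — Resistant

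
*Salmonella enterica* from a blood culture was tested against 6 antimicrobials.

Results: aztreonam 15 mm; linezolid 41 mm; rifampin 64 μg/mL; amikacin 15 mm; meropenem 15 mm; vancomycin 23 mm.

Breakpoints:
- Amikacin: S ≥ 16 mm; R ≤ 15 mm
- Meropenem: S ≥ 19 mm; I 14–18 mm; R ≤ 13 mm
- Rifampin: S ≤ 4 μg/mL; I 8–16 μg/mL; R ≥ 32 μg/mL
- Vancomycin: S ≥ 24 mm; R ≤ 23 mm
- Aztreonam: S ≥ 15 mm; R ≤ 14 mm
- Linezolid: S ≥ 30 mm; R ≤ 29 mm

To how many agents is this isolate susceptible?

2

Aztreonam (15 mm) ≥ 15 mm → susceptible
Linezolid: 41 mm is ≥ 30 mm ⇒ Susceptible
Rifampin (64 μg/mL) ≥ 32 μg/mL → resistant
Amikacin (15 mm) ≤ 15 mm — R
Meropenem 15 mm: in 14–18 mm ⇒ Intermediate
Vancomycin: 23 mm is ≤ 23 mm — resistant
Susceptible: 2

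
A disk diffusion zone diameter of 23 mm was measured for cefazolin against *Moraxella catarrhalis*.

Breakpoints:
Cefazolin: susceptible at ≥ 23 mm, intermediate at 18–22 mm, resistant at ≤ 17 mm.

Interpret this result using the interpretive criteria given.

S

Cefazolin 23 mm: ≥ 23 mm → S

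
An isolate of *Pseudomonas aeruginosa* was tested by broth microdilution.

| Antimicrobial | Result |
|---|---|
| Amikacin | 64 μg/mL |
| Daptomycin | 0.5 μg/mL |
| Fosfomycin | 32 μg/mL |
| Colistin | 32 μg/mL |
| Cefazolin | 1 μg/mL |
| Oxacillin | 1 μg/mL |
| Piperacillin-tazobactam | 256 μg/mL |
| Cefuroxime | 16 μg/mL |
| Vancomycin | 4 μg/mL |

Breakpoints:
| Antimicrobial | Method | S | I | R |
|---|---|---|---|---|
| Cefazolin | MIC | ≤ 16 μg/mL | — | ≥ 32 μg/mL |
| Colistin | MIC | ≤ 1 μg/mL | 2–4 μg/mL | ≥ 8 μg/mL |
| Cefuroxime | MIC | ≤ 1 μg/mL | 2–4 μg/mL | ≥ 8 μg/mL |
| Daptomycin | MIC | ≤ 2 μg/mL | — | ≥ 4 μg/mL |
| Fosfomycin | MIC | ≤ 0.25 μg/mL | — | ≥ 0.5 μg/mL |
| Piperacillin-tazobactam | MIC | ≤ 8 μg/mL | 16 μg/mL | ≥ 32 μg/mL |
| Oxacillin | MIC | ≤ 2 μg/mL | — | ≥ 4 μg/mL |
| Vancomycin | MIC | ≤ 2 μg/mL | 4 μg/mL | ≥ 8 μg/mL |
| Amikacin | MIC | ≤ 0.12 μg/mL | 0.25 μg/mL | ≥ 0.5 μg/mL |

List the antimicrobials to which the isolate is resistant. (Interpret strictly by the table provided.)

Amikacin: 64 μg/mL is ≥ 0.5 μg/mL → Resistant
Daptomycin (0.5 μg/mL) ≤ 2 μg/mL ⇒ susceptible
Fosfomycin 32 μg/mL: ≥ 0.5 μg/mL — R
Colistin: 32 μg/mL is ≥ 8 μg/mL — Resistant
Cefazolin: 1 μg/mL is ≤ 16 μg/mL ⇒ susceptible
Oxacillin: 1 μg/mL is ≤ 2 μg/mL → S
Piperacillin-tazobactam (256 μg/mL) ≥ 32 μg/mL ⇒ R
Cefuroxime 16 μg/mL: ≥ 8 μg/mL ⇒ Resistant
Vancomycin (4 μg/mL) = 4 μg/mL → I

amikacin, fosfomycin, colistin, piperacillin-tazobactam, cefuroxime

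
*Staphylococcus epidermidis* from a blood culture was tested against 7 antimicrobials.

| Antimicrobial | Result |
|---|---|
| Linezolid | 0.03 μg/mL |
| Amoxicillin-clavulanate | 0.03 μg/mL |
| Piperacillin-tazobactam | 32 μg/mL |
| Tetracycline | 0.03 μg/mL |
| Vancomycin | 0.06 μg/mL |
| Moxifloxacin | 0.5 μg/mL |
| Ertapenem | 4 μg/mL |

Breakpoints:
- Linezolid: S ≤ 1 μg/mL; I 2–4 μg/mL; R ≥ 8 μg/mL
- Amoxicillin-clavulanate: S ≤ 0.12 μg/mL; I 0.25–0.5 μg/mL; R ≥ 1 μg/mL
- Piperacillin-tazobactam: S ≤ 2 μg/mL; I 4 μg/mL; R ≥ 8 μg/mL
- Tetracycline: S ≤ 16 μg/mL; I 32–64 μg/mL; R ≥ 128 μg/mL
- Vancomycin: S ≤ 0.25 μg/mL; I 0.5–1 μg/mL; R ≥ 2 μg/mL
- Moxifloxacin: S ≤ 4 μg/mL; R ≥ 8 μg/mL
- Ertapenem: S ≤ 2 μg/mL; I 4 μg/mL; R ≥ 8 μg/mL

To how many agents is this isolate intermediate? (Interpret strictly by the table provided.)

Linezolid 0.03 μg/mL: ≤ 1 μg/mL → susceptible
Amoxicillin-clavulanate 0.03 μg/mL: ≤ 0.12 μg/mL — susceptible
Piperacillin-tazobactam: 32 μg/mL is ≥ 8 μg/mL → resistant
Tetracycline: 0.03 μg/mL is ≤ 16 μg/mL → susceptible
Vancomycin (0.06 μg/mL) ≤ 0.25 μg/mL ⇒ S
Moxifloxacin: 0.5 μg/mL is ≤ 4 μg/mL → susceptible
Ertapenem (4 μg/mL) = 4 μg/mL ⇒ I
Intermediate: 1

1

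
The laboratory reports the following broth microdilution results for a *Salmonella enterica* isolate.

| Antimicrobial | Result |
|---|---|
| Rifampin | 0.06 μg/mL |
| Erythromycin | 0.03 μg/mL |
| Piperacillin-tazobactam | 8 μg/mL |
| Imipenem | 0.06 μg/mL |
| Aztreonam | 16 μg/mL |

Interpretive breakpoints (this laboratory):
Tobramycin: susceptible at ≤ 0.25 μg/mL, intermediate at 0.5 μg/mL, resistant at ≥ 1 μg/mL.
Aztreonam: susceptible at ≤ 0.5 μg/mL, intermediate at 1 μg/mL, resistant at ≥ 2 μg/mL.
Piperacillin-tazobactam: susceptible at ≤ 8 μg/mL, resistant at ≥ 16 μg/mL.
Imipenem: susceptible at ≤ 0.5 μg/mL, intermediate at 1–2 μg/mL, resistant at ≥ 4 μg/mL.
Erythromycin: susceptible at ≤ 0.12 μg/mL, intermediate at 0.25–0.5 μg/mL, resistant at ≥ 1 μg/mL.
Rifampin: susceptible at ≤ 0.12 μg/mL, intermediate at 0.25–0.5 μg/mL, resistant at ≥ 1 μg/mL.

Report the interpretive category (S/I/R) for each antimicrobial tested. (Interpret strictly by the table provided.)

S, S, S, S, R

Rifampin (0.06 μg/mL) ≤ 0.12 μg/mL ⇒ S
Erythromycin 0.03 μg/mL: ≤ 0.12 μg/mL — susceptible
Piperacillin-tazobactam 8 μg/mL: ≤ 8 μg/mL ⇒ S
Imipenem (0.06 μg/mL) ≤ 0.5 μg/mL ⇒ Susceptible
Aztreonam: 16 μg/mL is ≥ 2 μg/mL → resistant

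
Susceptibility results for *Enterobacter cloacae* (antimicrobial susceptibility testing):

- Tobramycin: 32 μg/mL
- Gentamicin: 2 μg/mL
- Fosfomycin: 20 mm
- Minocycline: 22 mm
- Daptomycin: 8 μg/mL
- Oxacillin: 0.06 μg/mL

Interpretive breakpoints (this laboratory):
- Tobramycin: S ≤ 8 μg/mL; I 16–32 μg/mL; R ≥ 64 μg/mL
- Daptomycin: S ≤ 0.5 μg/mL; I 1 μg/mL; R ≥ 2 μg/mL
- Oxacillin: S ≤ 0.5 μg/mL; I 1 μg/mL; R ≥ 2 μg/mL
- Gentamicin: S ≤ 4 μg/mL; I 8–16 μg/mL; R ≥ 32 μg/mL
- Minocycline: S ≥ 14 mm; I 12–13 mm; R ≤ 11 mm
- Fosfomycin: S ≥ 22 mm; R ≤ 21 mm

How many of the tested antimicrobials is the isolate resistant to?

Tobramycin (32 μg/mL) in 16–32 μg/mL → Intermediate
Gentamicin: 2 μg/mL is ≤ 4 μg/mL → Susceptible
Fosfomycin (20 mm) ≤ 21 mm — resistant
Minocycline 22 mm: ≥ 14 mm ⇒ S
Daptomycin (8 μg/mL) ≥ 2 μg/mL → resistant
Oxacillin (0.06 μg/mL) ≤ 0.5 μg/mL — Susceptible
Resistant: 2

2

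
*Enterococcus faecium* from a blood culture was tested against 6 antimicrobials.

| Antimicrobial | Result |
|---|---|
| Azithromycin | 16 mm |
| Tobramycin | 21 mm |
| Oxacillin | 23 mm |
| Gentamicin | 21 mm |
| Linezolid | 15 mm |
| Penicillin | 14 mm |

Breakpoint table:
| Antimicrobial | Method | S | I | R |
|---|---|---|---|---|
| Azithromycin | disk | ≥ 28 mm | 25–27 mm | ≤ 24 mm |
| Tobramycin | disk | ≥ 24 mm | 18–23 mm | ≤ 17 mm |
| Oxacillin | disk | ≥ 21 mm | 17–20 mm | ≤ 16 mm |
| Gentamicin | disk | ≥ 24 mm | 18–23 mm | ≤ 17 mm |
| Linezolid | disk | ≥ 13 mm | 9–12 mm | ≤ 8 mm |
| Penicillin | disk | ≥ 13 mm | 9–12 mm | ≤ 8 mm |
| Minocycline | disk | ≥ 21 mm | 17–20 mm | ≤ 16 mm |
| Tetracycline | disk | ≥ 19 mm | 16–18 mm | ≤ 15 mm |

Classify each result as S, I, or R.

R, I, S, I, S, S

Azithromycin: 16 mm is ≤ 24 mm → R
Tobramycin 21 mm: in 18–23 mm → I
Oxacillin 23 mm: ≥ 21 mm — Susceptible
Gentamicin: 21 mm is in 18–23 mm → intermediate
Linezolid (15 mm) ≥ 13 mm ⇒ susceptible
Penicillin: 14 mm is ≥ 13 mm — S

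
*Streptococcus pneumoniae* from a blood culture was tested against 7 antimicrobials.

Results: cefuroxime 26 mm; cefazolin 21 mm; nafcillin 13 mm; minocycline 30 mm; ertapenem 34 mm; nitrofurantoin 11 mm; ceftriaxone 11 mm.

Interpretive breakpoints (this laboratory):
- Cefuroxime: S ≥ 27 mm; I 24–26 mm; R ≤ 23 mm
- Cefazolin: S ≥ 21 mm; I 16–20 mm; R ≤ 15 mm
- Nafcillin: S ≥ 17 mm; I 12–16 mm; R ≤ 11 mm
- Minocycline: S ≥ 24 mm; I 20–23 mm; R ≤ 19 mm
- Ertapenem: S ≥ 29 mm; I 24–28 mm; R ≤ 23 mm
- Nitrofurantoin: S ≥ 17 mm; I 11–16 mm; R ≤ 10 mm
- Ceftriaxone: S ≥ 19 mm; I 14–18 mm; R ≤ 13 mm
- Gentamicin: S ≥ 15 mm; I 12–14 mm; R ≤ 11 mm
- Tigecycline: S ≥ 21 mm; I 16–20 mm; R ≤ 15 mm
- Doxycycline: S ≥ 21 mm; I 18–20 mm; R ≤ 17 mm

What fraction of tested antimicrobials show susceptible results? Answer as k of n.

Cefuroxime: 26 mm is in 24–26 mm ⇒ I
Cefazolin (21 mm) ≥ 21 mm → Susceptible
Nafcillin 13 mm: in 12–16 mm — intermediate
Minocycline 30 mm: ≥ 24 mm — susceptible
Ertapenem: 34 mm is ≥ 29 mm → susceptible
Nitrofurantoin 11 mm: in 11–16 mm → intermediate
Ceftriaxone (11 mm) ≤ 13 mm → R
Susceptible: 3/7

3 of 7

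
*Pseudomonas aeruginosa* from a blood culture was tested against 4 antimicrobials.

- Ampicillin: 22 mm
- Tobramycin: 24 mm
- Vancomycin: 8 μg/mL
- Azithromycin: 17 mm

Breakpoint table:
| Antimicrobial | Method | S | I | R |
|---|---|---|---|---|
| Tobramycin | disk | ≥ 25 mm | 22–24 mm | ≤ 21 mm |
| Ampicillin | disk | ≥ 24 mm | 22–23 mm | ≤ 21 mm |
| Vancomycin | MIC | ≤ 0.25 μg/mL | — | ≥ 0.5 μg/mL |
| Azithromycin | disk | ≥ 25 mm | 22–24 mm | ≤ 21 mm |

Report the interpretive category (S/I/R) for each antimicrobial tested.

Ampicillin (22 mm) in 22–23 mm ⇒ I
Tobramycin 24 mm: in 22–24 mm ⇒ intermediate
Vancomycin: 8 μg/mL is ≥ 0.5 μg/mL → Resistant
Azithromycin: 17 mm is ≤ 21 mm → Resistant

I, I, R, R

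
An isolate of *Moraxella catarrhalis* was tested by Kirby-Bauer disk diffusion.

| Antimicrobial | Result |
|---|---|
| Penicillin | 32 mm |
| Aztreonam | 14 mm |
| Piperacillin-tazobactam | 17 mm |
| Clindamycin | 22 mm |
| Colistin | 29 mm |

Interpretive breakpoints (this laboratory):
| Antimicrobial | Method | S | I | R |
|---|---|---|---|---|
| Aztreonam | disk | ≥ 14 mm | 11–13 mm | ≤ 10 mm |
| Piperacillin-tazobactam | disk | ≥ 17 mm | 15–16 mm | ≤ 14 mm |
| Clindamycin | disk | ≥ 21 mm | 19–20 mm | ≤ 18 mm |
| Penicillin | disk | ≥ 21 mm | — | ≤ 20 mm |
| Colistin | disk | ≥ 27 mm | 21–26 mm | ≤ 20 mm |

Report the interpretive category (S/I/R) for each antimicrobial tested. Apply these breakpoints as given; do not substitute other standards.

Penicillin (32 mm) ≥ 21 mm ⇒ S
Aztreonam 14 mm: ≥ 14 mm — S
Piperacillin-tazobactam 17 mm: ≥ 17 mm — Susceptible
Clindamycin: 22 mm is ≥ 21 mm — S
Colistin (29 mm) ≥ 27 mm → S

S, S, S, S, S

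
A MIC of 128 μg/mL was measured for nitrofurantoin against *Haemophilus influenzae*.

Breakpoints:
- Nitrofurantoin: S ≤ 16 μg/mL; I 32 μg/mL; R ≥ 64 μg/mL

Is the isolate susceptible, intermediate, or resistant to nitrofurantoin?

R

Nitrofurantoin 128 μg/mL: ≥ 64 μg/mL → resistant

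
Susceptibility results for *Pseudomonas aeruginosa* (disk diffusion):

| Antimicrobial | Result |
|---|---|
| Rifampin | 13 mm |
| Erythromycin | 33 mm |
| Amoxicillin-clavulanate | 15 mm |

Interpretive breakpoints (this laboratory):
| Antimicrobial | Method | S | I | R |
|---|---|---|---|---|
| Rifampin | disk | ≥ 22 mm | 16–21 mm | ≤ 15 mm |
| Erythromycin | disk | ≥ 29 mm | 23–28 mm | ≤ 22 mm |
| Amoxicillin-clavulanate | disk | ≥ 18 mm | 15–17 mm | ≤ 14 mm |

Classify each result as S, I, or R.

R, S, I

Rifampin 13 mm: ≤ 15 mm → resistant
Erythromycin 33 mm: ≥ 29 mm ⇒ S
Amoxicillin-clavulanate (15 mm) in 15–17 mm — Intermediate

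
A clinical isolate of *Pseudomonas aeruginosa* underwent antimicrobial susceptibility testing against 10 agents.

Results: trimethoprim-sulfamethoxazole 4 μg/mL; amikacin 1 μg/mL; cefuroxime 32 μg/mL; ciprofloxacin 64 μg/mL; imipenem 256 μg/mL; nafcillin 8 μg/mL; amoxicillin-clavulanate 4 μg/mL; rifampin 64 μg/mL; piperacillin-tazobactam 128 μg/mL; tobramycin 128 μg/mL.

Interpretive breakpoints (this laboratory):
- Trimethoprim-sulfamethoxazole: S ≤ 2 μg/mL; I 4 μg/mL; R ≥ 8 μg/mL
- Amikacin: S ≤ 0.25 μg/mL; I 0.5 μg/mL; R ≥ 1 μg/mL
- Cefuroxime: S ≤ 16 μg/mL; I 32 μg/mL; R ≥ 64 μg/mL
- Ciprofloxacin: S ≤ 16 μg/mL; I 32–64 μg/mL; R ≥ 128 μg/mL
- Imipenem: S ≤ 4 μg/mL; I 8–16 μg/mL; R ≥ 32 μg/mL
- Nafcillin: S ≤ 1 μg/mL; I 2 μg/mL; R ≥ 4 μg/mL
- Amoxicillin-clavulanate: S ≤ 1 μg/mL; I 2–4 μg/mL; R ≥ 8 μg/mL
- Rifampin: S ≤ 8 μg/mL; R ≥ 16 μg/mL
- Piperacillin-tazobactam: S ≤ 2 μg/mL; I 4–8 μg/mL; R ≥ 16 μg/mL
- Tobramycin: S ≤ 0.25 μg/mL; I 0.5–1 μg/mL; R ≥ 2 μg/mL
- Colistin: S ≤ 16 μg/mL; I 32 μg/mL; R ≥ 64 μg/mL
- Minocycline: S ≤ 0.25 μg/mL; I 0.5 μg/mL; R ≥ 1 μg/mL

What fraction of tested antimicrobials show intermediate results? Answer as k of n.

4 of 10

Trimethoprim-sulfamethoxazole (4 μg/mL) = 4 μg/mL ⇒ intermediate
Amikacin: 1 μg/mL is ≥ 1 μg/mL → resistant
Cefuroxime (32 μg/mL) = 32 μg/mL — I
Ciprofloxacin 64 μg/mL: in 32–64 μg/mL ⇒ intermediate
Imipenem (256 μg/mL) ≥ 32 μg/mL ⇒ Resistant
Nafcillin: 8 μg/mL is ≥ 4 μg/mL ⇒ resistant
Amoxicillin-clavulanate 4 μg/mL: in 2–4 μg/mL → Intermediate
Rifampin (64 μg/mL) ≥ 16 μg/mL — R
Piperacillin-tazobactam: 128 μg/mL is ≥ 16 μg/mL — Resistant
Tobramycin (128 μg/mL) ≥ 2 μg/mL — resistant
Intermediate: 4/10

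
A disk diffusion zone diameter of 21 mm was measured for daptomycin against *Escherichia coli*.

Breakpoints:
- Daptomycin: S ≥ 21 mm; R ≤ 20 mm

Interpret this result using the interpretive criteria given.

S

Daptomycin (21 mm) ≥ 21 mm — susceptible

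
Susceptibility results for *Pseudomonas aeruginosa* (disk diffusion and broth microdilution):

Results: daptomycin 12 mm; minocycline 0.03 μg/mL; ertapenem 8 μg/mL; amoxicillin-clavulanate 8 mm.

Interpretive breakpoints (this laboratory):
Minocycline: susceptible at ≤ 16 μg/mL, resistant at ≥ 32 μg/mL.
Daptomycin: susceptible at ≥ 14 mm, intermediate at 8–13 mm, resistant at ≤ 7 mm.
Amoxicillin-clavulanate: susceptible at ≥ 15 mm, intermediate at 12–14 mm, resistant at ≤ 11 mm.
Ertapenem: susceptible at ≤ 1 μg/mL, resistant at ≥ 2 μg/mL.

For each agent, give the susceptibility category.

I, S, R, R

Daptomycin: 12 mm is in 8–13 mm ⇒ Intermediate
Minocycline: 0.03 μg/mL is ≤ 16 μg/mL ⇒ susceptible
Ertapenem (8 μg/mL) ≥ 2 μg/mL → R
Amoxicillin-clavulanate 8 mm: ≤ 11 mm → R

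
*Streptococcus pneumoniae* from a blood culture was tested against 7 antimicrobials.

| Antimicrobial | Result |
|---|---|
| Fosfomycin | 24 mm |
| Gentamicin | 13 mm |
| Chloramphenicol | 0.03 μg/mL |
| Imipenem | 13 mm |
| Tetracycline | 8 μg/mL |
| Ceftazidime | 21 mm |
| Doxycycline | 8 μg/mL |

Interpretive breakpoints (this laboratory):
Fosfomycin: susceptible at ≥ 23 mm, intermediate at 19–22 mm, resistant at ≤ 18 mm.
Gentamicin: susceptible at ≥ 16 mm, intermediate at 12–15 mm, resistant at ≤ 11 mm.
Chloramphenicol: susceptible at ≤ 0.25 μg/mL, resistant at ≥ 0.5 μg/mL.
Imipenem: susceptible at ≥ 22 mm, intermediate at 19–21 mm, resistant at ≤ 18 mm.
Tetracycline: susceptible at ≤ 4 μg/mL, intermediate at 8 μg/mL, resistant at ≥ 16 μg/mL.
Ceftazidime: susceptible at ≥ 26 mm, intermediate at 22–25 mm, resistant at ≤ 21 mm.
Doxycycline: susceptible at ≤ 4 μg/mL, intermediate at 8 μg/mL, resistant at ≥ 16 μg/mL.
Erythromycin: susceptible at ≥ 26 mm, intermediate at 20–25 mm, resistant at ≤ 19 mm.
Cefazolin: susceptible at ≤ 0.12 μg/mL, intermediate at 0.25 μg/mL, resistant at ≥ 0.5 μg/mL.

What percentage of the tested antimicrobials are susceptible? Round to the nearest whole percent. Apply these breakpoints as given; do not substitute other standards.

29%

Fosfomycin 24 mm: ≥ 23 mm → susceptible
Gentamicin: 13 mm is in 12–15 mm ⇒ Intermediate
Chloramphenicol 0.03 μg/mL: ≤ 0.25 μg/mL ⇒ S
Imipenem (13 mm) ≤ 18 mm → Resistant
Tetracycline (8 μg/mL) = 8 μg/mL → I
Ceftazidime: 21 mm is ≤ 21 mm ⇒ resistant
Doxycycline 8 μg/mL: = 8 μg/mL → Intermediate
Susceptible: 2/7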